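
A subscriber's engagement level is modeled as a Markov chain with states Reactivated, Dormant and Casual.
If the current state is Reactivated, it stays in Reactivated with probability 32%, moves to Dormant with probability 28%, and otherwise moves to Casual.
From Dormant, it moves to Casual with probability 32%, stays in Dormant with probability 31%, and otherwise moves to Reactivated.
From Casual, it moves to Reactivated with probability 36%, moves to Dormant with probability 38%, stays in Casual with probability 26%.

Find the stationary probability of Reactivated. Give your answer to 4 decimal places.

Let the stationary distribution be π with π = πP and π_1 + π_2 + π_3 = 1.
π_1 = 0.32·π_1 + 0.37·π_2 + 0.36·π_3
π_2 = 0.28·π_1 + 0.31·π_2 + 0.38·π_3
Solving with the normalization constraint gives π = (0.3493, 0.3225, 0.3282).
So the stationary probability of Reactivated is 0.3493.

0.3493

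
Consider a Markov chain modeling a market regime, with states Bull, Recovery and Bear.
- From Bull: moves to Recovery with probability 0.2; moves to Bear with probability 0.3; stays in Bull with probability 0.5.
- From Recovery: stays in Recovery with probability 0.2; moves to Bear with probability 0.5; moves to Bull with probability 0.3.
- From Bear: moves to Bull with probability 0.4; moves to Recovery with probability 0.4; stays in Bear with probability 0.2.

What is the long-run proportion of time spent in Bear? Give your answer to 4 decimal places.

0.3208

Let the stationary distribution be π with π = πP and π_1 + π_2 + π_3 = 1.
π_1 = 0.5·π_1 + 0.3·π_2 + 0.4·π_3
π_2 = 0.2·π_1 + 0.2·π_2 + 0.4·π_3
Solving with the normalization constraint gives π = (0.4151, 0.2642, 0.3208).
So the stationary probability of Bear is 0.3208.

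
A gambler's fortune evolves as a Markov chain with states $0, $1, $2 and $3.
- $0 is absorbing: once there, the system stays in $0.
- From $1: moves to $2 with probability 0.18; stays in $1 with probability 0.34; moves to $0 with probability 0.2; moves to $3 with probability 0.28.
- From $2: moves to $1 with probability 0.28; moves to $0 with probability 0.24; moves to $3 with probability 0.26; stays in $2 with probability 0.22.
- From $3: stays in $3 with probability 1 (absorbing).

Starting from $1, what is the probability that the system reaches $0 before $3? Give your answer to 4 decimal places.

0.4289

Let h(s) be the probability of absorption at $0 starting from transient state s. Then h($0) = 1 and h($3) = 0. By first-step analysis:
h($1) = 0.2·1 + 0.34·h($1) + 0.18·h($2) + 0.28·0
h($2) = 0.24·1 + 0.28·h($1) + 0.22·h($2) + 0.26·0
Solving: h($1) = 0.4289, h($2) = 0.4617.
Starting from $1, the probability is 0.4289.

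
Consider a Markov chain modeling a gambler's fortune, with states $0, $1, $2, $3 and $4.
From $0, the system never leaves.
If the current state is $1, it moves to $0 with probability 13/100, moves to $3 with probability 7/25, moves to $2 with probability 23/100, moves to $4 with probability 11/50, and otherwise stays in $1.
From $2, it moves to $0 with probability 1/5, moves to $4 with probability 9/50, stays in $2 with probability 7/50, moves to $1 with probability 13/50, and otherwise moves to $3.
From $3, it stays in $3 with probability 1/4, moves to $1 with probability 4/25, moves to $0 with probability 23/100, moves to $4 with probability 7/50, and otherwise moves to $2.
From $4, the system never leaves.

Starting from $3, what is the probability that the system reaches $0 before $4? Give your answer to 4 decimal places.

0.5594

Let h(s) be the probability of absorption at $0 starting from transient state s. Then h($0) = 1 and h($4) = 0. By first-step analysis:
h($1) = 0.13·1 + 0.14·h($1) + 0.23·h($2) + 0.28·h($3) + 0.22·0
h($2) = 0.2·1 + 0.26·h($1) + 0.14·h($2) + 0.22·h($3) + 0.18·0
h($3) = 0.23·1 + 0.16·h($1) + 0.22·h($2) + 0.25·h($3) + 0.14·0
Solving: h($1) = 0.4719, h($2) = 0.5183, h($3) = 0.5594.
Starting from $3, the probability is 0.5594.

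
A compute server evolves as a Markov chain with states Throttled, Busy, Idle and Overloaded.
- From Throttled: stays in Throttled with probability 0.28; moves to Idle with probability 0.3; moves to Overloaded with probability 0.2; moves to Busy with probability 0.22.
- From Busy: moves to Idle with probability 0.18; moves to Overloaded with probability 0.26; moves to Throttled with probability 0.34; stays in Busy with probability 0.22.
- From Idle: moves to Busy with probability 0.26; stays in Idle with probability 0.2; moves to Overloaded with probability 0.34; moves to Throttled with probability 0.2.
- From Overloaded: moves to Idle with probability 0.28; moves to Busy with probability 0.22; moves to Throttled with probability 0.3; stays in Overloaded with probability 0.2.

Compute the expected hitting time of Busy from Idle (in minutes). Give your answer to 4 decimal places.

Let t(s) be the expected number of minutes to first reach Busy from state s, with t(Busy) = 0. Conditioning on the first minute:
t(Throttled) = 1 + 0.28·t(Throttled) + 0.3·t(Idle) + 0.2·t(Overloaded)
t(Idle) = 1 + 0.2·t(Throttled) + 0.2·t(Idle) + 0.34·t(Overloaded)
t(Overloaded) = 1 + 0.3·t(Throttled) + 0.28·t(Idle) + 0.2·t(Overloaded)
Solving: t(Throttled) = 4.3340, t(Idle) = 4.1768, t(Overloaded) = 4.3371.
Expected minutes from Idle to Busy: 4.1768.

4.1768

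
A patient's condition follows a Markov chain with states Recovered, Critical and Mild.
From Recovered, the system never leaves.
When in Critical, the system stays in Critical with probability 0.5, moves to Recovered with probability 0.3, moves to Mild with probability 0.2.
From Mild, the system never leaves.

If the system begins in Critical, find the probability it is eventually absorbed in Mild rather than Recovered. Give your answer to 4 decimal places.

Let h(s) be the probability of absorption at Mild starting from transient state s. Then h(Mild) = 1 and h(Recovered) = 0. By first-step analysis:
h(Critical) = 0.3·0 + 0.5·h(Critical) + 0.2·1
Solving: h(Critical) = 0.4000.
Starting from Critical, the probability is 0.4000.

0.4000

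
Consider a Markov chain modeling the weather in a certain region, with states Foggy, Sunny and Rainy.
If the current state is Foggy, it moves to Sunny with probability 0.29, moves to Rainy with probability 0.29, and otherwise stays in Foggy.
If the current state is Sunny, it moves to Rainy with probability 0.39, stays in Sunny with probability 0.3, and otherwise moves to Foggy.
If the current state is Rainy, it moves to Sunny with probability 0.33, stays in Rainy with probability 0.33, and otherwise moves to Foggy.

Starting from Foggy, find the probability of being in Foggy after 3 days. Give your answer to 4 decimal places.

Propagate the distribution vector 3 days from Foggy.
After 0 days: (1.0000, 0.0000, 0.0000)
After 1 day: (0.4200, 0.2900, 0.2900)
After 2 days: (0.3649, 0.3045, 0.3306)
After 3 days: (0.3601, 0.3063, 0.3337)
P(in Foggy after 3 days) = 0.3601

0.3601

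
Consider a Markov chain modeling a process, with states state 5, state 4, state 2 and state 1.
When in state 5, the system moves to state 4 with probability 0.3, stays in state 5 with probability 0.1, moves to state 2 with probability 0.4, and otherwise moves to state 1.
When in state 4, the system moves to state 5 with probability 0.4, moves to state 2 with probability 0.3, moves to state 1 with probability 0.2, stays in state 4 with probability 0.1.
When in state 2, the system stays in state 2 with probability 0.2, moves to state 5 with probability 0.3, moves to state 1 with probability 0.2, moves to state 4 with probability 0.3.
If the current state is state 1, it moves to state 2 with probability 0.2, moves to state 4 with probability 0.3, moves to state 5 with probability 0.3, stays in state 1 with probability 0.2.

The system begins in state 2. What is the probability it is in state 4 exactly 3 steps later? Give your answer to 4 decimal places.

Propagate the distribution vector 3 steps from state 2.
After 0 steps: (0.0000, 0.0000, 1.0000, 0.0000)
After 1 step: (0.3000, 0.3000, 0.2000, 0.2000)
After 2 steps: (0.2700, 0.2400, 0.2900, 0.2000)
After 3 steps: (0.2700, 0.2520, 0.2780, 0.2000)
P(in state 4 after 3 steps) = 0.2520

0.2520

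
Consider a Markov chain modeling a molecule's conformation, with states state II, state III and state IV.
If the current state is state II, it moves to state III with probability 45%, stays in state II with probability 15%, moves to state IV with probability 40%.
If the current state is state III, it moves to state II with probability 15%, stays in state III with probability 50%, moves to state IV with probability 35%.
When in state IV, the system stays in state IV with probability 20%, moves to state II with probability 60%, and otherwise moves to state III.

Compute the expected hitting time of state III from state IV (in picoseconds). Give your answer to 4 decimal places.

3.2955

Let t(s) be the expected number of picoseconds to first reach state III from state s, with t(state III) = 0. Conditioning on the first picosecond:
t(state II) = 1 + 0.15·t(state II) + 0.4·t(state IV)
t(state IV) = 1 + 0.6·t(state II) + 0.2·t(state IV)
Solving: t(state II) = 2.7273, t(state IV) = 3.2955.
Expected picoseconds from state IV to state III: 3.2955.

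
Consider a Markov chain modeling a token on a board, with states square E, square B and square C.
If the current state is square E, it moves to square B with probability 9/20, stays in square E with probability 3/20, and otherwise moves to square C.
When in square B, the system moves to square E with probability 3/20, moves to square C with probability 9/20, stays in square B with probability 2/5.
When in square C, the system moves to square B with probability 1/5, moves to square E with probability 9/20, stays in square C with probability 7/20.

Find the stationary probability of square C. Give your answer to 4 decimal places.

0.3969

Let the stationary distribution be π with π = πP and π_1 + π_2 + π_3 = 1.
π_1 = 0.15·π_1 + 0.15·π_2 + 0.45·π_3
π_2 = 0.45·π_1 + 0.4·π_2 + 0.2·π_3
Solving with the normalization constraint gives π = (0.2691, 0.3341, 0.3969).
So the stationary probability of square C is 0.3969.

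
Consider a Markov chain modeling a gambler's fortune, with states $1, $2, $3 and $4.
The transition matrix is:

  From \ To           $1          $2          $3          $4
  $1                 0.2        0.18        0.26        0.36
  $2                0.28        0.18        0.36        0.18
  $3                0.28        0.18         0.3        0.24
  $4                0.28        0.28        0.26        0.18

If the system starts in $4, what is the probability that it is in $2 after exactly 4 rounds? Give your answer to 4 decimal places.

Propagate the distribution vector 4 rounds from $4.
After 0 rounds: (0.0000, 0.0000, 0.0000, 1.0000)
After 1 round: (0.2800, 0.2800, 0.2600, 0.1800)
After 2 rounds: (0.2576, 0.1980, 0.2984, 0.2460)
After 3 rounds: (0.2594, 0.2046, 0.2917, 0.2443)
After 4 rounds: (0.2592, 0.2044, 0.2921, 0.2442)
P(in $2 after 4 rounds) = 0.2044

0.2044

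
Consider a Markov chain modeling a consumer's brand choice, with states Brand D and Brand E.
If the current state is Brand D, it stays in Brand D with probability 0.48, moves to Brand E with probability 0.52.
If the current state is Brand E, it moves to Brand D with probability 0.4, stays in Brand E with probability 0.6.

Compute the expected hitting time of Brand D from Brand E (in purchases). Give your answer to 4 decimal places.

2.5000

Let t(s) be the expected number of purchases to first reach Brand D from state s, with t(Brand D) = 0. Conditioning on the first purchase:
t(Brand E) = 1 + 0.6·t(Brand E)
Solving: t(Brand E) = 2.5000.
Expected purchases from Brand E to Brand D: 2.5000.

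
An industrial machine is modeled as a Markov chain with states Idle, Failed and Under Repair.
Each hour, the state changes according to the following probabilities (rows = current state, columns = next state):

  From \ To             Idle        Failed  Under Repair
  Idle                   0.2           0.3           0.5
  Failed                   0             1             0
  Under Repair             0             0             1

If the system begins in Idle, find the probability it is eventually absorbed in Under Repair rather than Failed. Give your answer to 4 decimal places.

Let h(s) be the probability of absorption at Under Repair starting from transient state s. Then h(Under Repair) = 1 and h(Failed) = 0. By first-step analysis:
h(Idle) = 0.2·h(Idle) + 0.3·0 + 0.5·1
Solving: h(Idle) = 0.6250.
Starting from Idle, the probability is 0.6250.

0.6250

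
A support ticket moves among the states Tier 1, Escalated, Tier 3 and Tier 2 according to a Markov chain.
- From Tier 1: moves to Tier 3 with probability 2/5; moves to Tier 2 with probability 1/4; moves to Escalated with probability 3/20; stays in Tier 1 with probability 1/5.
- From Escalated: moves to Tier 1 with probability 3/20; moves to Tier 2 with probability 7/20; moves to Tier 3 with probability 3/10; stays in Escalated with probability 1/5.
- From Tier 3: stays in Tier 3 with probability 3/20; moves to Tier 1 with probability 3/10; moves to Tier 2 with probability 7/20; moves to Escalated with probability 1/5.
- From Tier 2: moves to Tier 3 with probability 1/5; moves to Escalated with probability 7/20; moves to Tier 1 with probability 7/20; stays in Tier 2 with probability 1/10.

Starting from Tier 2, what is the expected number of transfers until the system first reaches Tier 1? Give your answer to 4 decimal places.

3.5218

Let t(s) be the expected number of transfers to first reach Tier 1 from state s, with t(Tier 1) = 0. Conditioning on the first transfer:
t(Escalated) = 1 + 0.2·t(Escalated) + 0.3·t(Tier 3) + 0.35·t(Tier 2)
t(Tier 3) = 1 + 0.2·t(Escalated) + 0.15·t(Tier 3) + 0.35·t(Tier 2)
t(Tier 2) = 1 + 0.35·t(Escalated) + 0.2·t(Tier 3) + 0.1·t(Tier 2)
Solving: t(Escalated) = 4.1412, t(Tier 3) = 3.6010, t(Tier 2) = 3.5218.
Expected transfers from Tier 2 to Tier 1: 3.5218.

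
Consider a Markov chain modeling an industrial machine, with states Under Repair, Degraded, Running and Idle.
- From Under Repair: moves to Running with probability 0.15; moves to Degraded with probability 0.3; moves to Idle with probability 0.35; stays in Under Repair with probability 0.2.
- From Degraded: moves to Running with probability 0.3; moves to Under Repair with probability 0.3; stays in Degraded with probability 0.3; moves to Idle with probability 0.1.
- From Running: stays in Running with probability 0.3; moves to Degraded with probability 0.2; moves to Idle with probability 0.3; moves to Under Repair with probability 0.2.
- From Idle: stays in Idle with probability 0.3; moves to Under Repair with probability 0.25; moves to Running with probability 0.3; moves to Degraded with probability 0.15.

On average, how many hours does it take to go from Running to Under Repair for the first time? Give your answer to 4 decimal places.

4.2788

Let t(s) be the expected number of hours to first reach Under Repair from state s, with t(Under Repair) = 0. Conditioning on the first hour:
t(Degraded) = 1 + 0.3·t(Degraded) + 0.3·t(Running) + 0.1·t(Idle)
t(Running) = 1 + 0.2·t(Degraded) + 0.3·t(Running) + 0.3·t(Idle)
t(Idle) = 1 + 0.15·t(Degraded) + 0.3·t(Running) + 0.3·t(Idle)
Solving: t(Degraded) = 3.8462, t(Running) = 4.2788, t(Idle) = 4.0865.
Expected hours from Running to Under Repair: 4.2788.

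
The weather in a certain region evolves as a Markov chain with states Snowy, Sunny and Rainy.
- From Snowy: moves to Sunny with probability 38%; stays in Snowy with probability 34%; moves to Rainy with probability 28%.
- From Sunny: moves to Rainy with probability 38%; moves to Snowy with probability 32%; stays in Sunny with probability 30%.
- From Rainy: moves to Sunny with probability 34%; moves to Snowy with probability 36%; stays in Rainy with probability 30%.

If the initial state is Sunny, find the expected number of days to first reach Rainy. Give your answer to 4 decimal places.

2.8790

Let t(s) be the expected number of days to first reach Rainy from state s, with t(Rainy) = 0. Conditioning on the first day:
t(Snowy) = 1 + 0.34·t(Snowy) + 0.38·t(Sunny)
t(Sunny) = 1 + 0.32·t(Snowy) + 0.3·t(Sunny)
Solving: t(Snowy) = 3.1727, t(Sunny) = 2.8790.
Expected days from Sunny to Rainy: 2.8790.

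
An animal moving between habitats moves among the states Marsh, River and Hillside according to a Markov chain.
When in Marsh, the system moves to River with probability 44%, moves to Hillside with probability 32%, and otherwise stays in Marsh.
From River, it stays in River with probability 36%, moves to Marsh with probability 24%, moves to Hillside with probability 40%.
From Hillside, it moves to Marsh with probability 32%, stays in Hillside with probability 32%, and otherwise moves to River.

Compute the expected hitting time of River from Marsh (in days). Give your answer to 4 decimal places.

2.4131

Let t(s) be the expected number of days to first reach River from state s, with t(River) = 0. Conditioning on the first day:
t(Marsh) = 1 + 0.24·t(Marsh) + 0.32·t(Hillside)
t(Hillside) = 1 + 0.32·t(Marsh) + 0.32·t(Hillside)
Solving: t(Marsh) = 2.4131, t(Hillside) = 2.6062.
Expected days from Marsh to River: 2.4131.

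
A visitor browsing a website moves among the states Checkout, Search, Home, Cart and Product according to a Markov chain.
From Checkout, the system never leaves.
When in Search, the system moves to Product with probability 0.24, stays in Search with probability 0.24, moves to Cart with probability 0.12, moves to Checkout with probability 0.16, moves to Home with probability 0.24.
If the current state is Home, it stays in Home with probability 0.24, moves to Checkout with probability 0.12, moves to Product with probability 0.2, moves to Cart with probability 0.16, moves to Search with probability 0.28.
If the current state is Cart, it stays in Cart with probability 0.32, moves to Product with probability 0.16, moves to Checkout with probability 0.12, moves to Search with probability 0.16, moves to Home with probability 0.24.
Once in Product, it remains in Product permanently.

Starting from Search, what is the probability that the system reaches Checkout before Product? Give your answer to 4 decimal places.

Let h(s) be the probability of absorption at Checkout starting from transient state s. Then h(Checkout) = 1 and h(Product) = 0. By first-step analysis:
h(Search) = 0.16·1 + 0.24·h(Search) + 0.24·h(Home) + 0.12·h(Cart) + 0.24·0
h(Home) = 0.12·1 + 0.28·h(Search) + 0.24·h(Home) + 0.16·h(Cart) + 0.2·0
h(Cart) = 0.12·1 + 0.16·h(Search) + 0.24·h(Home) + 0.32·h(Cart) + 0.16·0
Solving: h(Search) = 0.3983, h(Home) = 0.3905, h(Cart) = 0.4080.
Starting from Search, the probability is 0.3983.

0.3983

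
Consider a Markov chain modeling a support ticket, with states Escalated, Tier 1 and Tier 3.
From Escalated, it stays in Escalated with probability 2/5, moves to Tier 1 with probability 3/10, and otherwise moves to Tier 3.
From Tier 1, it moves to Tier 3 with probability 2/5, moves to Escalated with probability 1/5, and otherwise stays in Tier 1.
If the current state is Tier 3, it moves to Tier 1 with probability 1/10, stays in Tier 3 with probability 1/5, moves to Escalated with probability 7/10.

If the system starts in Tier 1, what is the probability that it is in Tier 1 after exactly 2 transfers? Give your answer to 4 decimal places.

Sum over the intermediate state after 1 transfer:
P = P(Tier 1→Escalated)·P(Escalated→Tier 1) + P(Tier 1→Tier 1)·P(Tier 1→Tier 1) + P(Tier 1→Tier 3)·P(Tier 3→Tier 1)
  = 0.2×0.3 + 0.4×0.4 + 0.4×0.1
  = 0.0600 + 0.1600 + 0.0400 = 0.2600

0.2600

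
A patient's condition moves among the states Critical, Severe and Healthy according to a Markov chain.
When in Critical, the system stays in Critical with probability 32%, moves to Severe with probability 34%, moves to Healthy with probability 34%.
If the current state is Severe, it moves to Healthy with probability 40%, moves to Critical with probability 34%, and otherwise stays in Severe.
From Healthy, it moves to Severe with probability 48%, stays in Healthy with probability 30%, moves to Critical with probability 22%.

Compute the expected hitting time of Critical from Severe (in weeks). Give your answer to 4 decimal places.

3.3742

Let t(s) be the expected number of weeks to first reach Critical from state s, with t(Critical) = 0. Conditioning on the first week:
t(Severe) = 1 + 0.26·t(Severe) + 0.4·t(Healthy)
t(Healthy) = 1 + 0.48·t(Severe) + 0.3·t(Healthy)
Solving: t(Severe) = 3.3742, t(Healthy) = 3.7423.
Expected weeks from Severe to Critical: 3.3742.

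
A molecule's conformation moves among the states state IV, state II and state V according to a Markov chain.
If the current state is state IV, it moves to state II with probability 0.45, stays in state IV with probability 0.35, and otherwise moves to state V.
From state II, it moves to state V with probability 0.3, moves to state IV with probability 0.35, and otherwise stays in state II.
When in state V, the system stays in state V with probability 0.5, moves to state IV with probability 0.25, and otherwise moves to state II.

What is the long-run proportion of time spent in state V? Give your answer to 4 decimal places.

Let the stationary distribution be π with π = πP and π_1 + π_2 + π_3 = 1.
π_1 = 0.35·π_1 + 0.35·π_2 + 0.25·π_3
π_2 = 0.45·π_1 + 0.35·π_2 + 0.25·π_3
Solving with the normalization constraint gives π = (0.3165, 0.3481, 0.3354).
So the stationary probability of state V is 0.3354.

0.3354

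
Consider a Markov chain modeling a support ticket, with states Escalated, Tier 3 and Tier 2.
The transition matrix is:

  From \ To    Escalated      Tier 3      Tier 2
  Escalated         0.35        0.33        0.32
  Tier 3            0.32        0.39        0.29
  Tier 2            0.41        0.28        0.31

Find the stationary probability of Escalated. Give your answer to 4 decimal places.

Let the stationary distribution be π with π = πP and π_1 + π_2 + π_3 = 1.
π_1 = 0.35·π_1 + 0.32·π_2 + 0.41·π_3
π_2 = 0.33·π_1 + 0.39·π_2 + 0.28·π_3
Solving with the normalization constraint gives π = (0.3584, 0.3347, 0.3069).
So the stationary probability of Escalated is 0.3584.

0.3584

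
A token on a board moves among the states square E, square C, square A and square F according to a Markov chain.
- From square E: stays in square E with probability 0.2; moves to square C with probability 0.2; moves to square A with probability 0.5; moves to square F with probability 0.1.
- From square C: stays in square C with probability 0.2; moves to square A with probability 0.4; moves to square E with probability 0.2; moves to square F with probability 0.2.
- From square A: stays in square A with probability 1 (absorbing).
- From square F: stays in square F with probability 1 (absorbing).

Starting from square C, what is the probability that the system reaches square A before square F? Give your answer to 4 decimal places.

Let h(s) be the probability of absorption at square A starting from transient state s. Then h(square A) = 1 and h(square F) = 0. By first-step analysis:
h(square E) = 0.2·h(square E) + 0.2·h(square C) + 0.5·1 + 0.1·0
h(square C) = 0.2·h(square E) + 0.2·h(square C) + 0.4·1 + 0.2·0
Solving: h(square E) = 0.8000, h(square C) = 0.7000.
Starting from square C, the probability is 0.7000.

0.7000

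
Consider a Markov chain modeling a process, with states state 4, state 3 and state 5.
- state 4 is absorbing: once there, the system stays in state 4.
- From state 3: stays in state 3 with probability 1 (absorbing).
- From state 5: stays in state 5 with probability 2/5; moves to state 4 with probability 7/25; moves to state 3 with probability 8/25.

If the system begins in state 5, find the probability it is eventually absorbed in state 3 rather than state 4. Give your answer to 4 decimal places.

Let h(s) be the probability of absorption at state 3 starting from transient state s. Then h(state 3) = 1 and h(state 4) = 0. By first-step analysis:
h(state 5) = 0.28·0 + 0.32·1 + 0.4·h(state 5)
Solving: h(state 5) = 0.5333.
Starting from state 5, the probability is 0.5333.

0.5333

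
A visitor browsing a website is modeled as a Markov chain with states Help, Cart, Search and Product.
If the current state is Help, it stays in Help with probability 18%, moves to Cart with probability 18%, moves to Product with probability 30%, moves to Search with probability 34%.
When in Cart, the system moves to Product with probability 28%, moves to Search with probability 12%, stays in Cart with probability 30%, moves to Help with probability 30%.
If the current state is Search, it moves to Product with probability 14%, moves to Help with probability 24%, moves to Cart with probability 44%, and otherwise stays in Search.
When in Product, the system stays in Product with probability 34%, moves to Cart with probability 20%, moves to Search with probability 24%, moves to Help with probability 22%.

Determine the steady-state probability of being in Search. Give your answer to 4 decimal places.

0.2176

Let the stationary distribution be π with π = πP and π_1 + π_2 + π_3 + π_4 = 1.
π_1 = 0.18·π_1 + 0.3·π_2 + 0.24·π_3 + 0.22·π_4
π_2 = 0.18·π_1 + 0.3·π_2 + 0.44·π_3 + 0.2·π_4
π_3 = 0.34·π_1 + 0.12·π_2 + 0.18·π_3 + 0.24·π_4
Solving with the normalization constraint gives π = (0.2369, 0.2750, 0.2176, 0.2705).
So the stationary probability of Search is 0.2176.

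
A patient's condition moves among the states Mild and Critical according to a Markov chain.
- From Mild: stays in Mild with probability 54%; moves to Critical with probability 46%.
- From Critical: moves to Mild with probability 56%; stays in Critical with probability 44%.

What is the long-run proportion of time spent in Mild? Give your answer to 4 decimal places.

Let the stationary distribution be π with π = πP and π_1 + π_2 = 1.
π_1 = 0.54·π_1 + 0.56·π_2
Solving with the normalization constraint gives π = (0.5490, 0.4510).
So the stationary probability of Mild is 0.5490.

0.5490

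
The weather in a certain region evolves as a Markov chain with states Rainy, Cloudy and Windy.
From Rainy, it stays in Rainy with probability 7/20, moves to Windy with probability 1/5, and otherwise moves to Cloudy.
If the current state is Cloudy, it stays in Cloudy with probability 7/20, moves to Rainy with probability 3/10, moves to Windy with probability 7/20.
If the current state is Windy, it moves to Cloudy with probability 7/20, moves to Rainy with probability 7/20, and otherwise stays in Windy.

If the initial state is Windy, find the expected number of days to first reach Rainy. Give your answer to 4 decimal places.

3.0075

Let t(s) be the expected number of days to first reach Rainy from state s, with t(Rainy) = 0. Conditioning on the first day:
t(Cloudy) = 1 + 0.35·t(Cloudy) + 0.35·t(Windy)
t(Windy) = 1 + 0.35·t(Cloudy) + 0.3·t(Windy)
Solving: t(Cloudy) = 3.1579, t(Windy) = 3.0075.
Expected days from Windy to Rainy: 3.0075.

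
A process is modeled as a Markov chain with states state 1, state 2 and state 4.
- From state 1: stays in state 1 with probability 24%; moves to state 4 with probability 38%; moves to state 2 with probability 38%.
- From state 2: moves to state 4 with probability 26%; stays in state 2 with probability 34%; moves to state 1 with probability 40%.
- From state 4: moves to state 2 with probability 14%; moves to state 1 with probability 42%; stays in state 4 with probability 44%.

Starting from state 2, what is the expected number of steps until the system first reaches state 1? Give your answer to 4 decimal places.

2.4610

Let t(s) be the expected number of steps to first reach state 1 from state s, with t(state 1) = 0. Conditioning on the first step:
t(state 2) = 1 + 0.34·t(state 2) + 0.26·t(state 4)
t(state 4) = 1 + 0.14·t(state 2) + 0.44·t(state 4)
Solving: t(state 2) = 2.4610, t(state 4) = 2.4010.
Expected steps from state 2 to state 1: 2.4610.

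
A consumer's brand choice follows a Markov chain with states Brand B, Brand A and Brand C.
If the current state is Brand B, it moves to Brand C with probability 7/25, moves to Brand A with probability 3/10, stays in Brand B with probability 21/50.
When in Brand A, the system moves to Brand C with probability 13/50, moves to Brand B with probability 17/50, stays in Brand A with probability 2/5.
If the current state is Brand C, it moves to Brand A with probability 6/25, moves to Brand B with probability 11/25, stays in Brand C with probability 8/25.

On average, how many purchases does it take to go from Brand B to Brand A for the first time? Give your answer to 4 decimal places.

3.5398

Let t(s) be the expected number of purchases to first reach Brand A from state s, with t(Brand A) = 0. Conditioning on the first purchase:
t(Brand B) = 1 + 0.42·t(Brand B) + 0.28·t(Brand C)
t(Brand C) = 1 + 0.44·t(Brand B) + 0.32·t(Brand C)
Solving: t(Brand B) = 3.5398, t(Brand C) = 3.7611.
Expected purchases from Brand B to Brand A: 3.5398.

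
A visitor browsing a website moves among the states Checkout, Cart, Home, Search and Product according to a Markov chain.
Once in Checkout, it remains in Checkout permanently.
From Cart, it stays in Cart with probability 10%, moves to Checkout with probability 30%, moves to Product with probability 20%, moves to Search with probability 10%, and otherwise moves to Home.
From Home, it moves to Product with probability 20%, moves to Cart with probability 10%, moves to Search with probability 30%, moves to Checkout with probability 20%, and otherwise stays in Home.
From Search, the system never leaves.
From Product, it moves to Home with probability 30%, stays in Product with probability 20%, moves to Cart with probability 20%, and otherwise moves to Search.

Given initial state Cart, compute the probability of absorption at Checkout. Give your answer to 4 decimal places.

0.5223

Let h(s) be the probability of absorption at Checkout starting from transient state s. Then h(Checkout) = 1 and h(Search) = 0. By first-step analysis:
h(Cart) = 0.3·1 + 0.1·h(Cart) + 0.3·h(Home) + 0.1·0 + 0.2·h(Product)
h(Home) = 0.2·1 + 0.1·h(Cart) + 0.2·h(Home) + 0.3·0 + 0.2·h(Product)
h(Product) = 0.2·h(Cart) + 0.3·h(Home) + 0.3·0 + 0.2·h(Product)
Solving: h(Cart) = 0.5223, h(Home) = 0.3839, h(Product) = 0.2746.
Starting from Cart, the probability is 0.5223.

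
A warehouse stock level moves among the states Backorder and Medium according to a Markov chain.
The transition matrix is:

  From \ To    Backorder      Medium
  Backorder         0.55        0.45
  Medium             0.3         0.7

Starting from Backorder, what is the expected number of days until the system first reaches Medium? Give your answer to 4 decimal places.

Let t(s) be the expected number of days to first reach Medium from state s, with t(Medium) = 0. Conditioning on the first day:
t(Backorder) = 1 + 0.55·t(Backorder)
Solving: t(Backorder) = 2.2222.
Expected days from Backorder to Medium: 2.2222.

2.2222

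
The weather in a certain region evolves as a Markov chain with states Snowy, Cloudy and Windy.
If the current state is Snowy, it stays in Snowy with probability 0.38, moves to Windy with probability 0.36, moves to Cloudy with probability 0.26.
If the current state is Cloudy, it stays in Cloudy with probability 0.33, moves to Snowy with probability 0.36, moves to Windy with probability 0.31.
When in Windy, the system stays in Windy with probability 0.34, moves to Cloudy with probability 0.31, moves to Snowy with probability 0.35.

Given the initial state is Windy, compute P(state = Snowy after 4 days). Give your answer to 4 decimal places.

0.3639

Propagate the distribution vector 4 days from Windy.
After 0 days: (0.0000, 0.0000, 1.0000)
After 1 day: (0.3500, 0.3100, 0.3400)
After 2 days: (0.3636, 0.2987, 0.3377)
After 3 days: (0.3639, 0.2978, 0.3383)
After 4 days: (0.3639, 0.2978, 0.3383)
P(in Snowy after 4 days) = 0.3639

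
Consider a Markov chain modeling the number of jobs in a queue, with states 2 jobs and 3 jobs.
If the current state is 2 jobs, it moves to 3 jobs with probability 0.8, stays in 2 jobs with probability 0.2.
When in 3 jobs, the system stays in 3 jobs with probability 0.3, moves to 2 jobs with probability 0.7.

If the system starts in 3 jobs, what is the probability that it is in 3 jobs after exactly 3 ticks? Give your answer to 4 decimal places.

0.4750

Propagate the distribution vector 3 ticks from 3 jobs.
After 0 ticks: (0.0000, 1.0000)
After 1 tick: (0.7000, 0.3000)
After 2 ticks: (0.3500, 0.6500)
After 3 ticks: (0.5250, 0.4750)
P(in 3 jobs after 3 ticks) = 0.4750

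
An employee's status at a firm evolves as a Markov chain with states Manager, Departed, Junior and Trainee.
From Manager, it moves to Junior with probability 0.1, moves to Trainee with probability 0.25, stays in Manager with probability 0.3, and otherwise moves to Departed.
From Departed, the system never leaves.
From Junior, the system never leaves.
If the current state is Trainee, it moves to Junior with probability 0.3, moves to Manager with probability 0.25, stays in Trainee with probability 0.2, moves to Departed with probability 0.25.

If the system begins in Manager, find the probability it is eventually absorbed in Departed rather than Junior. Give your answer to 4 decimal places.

Let h(s) be the probability of absorption at Departed starting from transient state s. Then h(Departed) = 1 and h(Junior) = 0. By first-step analysis:
h(Manager) = 0.3·h(Manager) + 0.35·1 + 0.1·0 + 0.25·h(Trainee)
h(Trainee) = 0.25·h(Manager) + 0.25·1 + 0.3·0 + 0.2·h(Trainee)
Solving: h(Manager) = 0.6884, h(Trainee) = 0.5276.
Starting from Manager, the probability is 0.6884.

0.6884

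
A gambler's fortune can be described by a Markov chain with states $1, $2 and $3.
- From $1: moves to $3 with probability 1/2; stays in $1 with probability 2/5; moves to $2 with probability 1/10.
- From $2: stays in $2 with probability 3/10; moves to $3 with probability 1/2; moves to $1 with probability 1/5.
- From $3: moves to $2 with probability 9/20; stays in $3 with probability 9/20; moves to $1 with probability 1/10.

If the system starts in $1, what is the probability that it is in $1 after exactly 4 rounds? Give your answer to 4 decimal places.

0.1921

Propagate the distribution vector 4 rounds from $1.
After 0 rounds: (1.0000, 0.0000, 0.0000)
After 1 round: (0.4000, 0.1000, 0.5000)
After 2 rounds: (0.2300, 0.2950, 0.4750)
After 3 rounds: (0.1985, 0.3253, 0.4763)
After 4 rounds: (0.1921, 0.3317, 0.4762)
P(in $1 after 4 rounds) = 0.1921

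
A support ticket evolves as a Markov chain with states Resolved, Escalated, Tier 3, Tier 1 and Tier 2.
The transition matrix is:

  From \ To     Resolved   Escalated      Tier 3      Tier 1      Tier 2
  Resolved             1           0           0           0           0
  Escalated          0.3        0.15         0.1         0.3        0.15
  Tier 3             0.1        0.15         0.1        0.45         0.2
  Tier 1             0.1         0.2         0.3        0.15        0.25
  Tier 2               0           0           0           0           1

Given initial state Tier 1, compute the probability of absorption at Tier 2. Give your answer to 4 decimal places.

Let h(s) be the probability of absorption at Tier 2 starting from transient state s. Then h(Tier 2) = 1 and h(Resolved) = 0. By first-step analysis:
h(Escalated) = 0.3·0 + 0.15·h(Escalated) + 0.1·h(Tier 3) + 0.3·h(Tier 1) + 0.15·1
h(Tier 3) = 0.1·0 + 0.15·h(Escalated) + 0.1·h(Tier 3) + 0.45·h(Tier 1) + 0.2·1
h(Tier 1) = 0.1·0 + 0.2·h(Escalated) + 0.3·h(Tier 3) + 0.15·h(Tier 1) + 0.25·1
Solving: h(Escalated) = 0.4667, h(Tier 3) = 0.6095, h(Tier 1) = 0.6190.
Starting from Tier 1, the probability is 0.6190.

0.6190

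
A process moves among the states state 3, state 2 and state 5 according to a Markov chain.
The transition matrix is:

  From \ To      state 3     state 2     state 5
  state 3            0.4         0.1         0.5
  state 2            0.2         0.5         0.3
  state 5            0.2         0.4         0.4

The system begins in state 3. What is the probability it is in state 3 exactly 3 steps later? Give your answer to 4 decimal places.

Propagate the distribution vector 3 steps from state 3.
After 0 steps: (1.0000, 0.0000, 0.0000)
After 1 step: (0.4000, 0.1000, 0.5000)
After 2 steps: (0.2800, 0.2900, 0.4300)
After 3 steps: (0.2560, 0.3450, 0.3990)
P(in state 3 after 3 steps) = 0.2560

0.2560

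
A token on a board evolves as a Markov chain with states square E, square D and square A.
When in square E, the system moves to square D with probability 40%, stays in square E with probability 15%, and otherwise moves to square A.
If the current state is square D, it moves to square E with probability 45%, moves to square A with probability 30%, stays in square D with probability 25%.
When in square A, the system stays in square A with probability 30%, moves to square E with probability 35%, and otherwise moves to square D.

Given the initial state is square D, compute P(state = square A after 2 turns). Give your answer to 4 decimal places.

0.3675

Sum over the intermediate state after 1 turn:
P = P(square D→square E)·P(square E→square A) + P(square D→square D)·P(square D→square A) + P(square D→square A)·P(square A→square A)
  = 0.45×0.45 + 0.25×0.3 + 0.3×0.3
  = 0.2025 + 0.0750 + 0.0900 = 0.3675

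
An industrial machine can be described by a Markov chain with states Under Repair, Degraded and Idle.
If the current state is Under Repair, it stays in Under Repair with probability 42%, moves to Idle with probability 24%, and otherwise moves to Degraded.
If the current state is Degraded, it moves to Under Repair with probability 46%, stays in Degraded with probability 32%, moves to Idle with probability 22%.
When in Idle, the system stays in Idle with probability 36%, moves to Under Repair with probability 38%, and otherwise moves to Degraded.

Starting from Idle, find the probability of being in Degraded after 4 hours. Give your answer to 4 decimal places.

0.3124

Propagate the distribution vector 4 hours from Idle.
After 0 hours: (0.0000, 0.0000, 1.0000)
After 1 hour: (0.3800, 0.2600, 0.3600)
After 2 hours: (0.4160, 0.3060, 0.2780)
After 3 hours: (0.4211, 0.3116, 0.2672)
After 4 hours: (0.4218, 0.3124, 0.2658)
P(in Degraded after 4 hours) = 0.3124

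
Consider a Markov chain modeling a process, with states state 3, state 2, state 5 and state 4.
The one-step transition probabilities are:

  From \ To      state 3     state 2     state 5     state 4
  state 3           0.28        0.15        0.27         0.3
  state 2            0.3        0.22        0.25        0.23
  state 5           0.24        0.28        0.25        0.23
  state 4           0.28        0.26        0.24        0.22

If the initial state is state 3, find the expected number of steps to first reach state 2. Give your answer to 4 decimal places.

4.7139

Let t(s) be the expected number of steps to first reach state 2 from state s, with t(state 2) = 0. Conditioning on the first step:
t(state 3) = 1 + 0.28·t(state 3) + 0.27·t(state 5) + 0.3·t(state 4)
t(state 5) = 1 + 0.24·t(state 3) + 0.25·t(state 5) + 0.23·t(state 4)
t(state 4) = 1 + 0.28·t(state 3) + 0.24·t(state 5) + 0.22·t(state 4)
Solving: t(state 3) = 4.7139, t(state 5) = 4.1450, t(state 4) = 4.2496.
Expected steps from state 3 to state 2: 4.7139.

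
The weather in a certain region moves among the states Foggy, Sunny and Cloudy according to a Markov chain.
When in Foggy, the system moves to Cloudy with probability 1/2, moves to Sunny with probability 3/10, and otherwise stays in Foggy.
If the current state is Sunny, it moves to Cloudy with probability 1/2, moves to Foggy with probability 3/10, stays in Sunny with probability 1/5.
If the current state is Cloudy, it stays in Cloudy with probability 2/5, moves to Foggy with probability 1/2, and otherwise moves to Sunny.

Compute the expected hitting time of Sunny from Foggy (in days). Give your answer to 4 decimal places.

Let t(s) be the expected number of days to first reach Sunny from state s, with t(Sunny) = 0. Conditioning on the first day:
t(Foggy) = 1 + 0.2·t(Foggy) + 0.5·t(Cloudy)
t(Cloudy) = 1 + 0.5·t(Foggy) + 0.4·t(Cloudy)
Solving: t(Foggy) = 4.7826, t(Cloudy) = 5.6522.
Expected days from Foggy to Sunny: 4.7826.

4.7826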